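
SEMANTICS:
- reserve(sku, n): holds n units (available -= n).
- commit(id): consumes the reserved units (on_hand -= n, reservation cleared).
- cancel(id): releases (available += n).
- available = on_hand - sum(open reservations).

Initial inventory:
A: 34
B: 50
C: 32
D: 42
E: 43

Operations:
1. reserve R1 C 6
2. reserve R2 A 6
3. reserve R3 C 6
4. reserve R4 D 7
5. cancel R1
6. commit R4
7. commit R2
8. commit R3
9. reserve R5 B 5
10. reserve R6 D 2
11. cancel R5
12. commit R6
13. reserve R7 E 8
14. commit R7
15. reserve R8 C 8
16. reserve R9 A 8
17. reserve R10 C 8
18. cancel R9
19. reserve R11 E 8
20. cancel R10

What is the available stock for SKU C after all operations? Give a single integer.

Answer: 18

Derivation:
Step 1: reserve R1 C 6 -> on_hand[A=34 B=50 C=32 D=42 E=43] avail[A=34 B=50 C=26 D=42 E=43] open={R1}
Step 2: reserve R2 A 6 -> on_hand[A=34 B=50 C=32 D=42 E=43] avail[A=28 B=50 C=26 D=42 E=43] open={R1,R2}
Step 3: reserve R3 C 6 -> on_hand[A=34 B=50 C=32 D=42 E=43] avail[A=28 B=50 C=20 D=42 E=43] open={R1,R2,R3}
Step 4: reserve R4 D 7 -> on_hand[A=34 B=50 C=32 D=42 E=43] avail[A=28 B=50 C=20 D=35 E=43] open={R1,R2,R3,R4}
Step 5: cancel R1 -> on_hand[A=34 B=50 C=32 D=42 E=43] avail[A=28 B=50 C=26 D=35 E=43] open={R2,R3,R4}
Step 6: commit R4 -> on_hand[A=34 B=50 C=32 D=35 E=43] avail[A=28 B=50 C=26 D=35 E=43] open={R2,R3}
Step 7: commit R2 -> on_hand[A=28 B=50 C=32 D=35 E=43] avail[A=28 B=50 C=26 D=35 E=43] open={R3}
Step 8: commit R3 -> on_hand[A=28 B=50 C=26 D=35 E=43] avail[A=28 B=50 C=26 D=35 E=43] open={}
Step 9: reserve R5 B 5 -> on_hand[A=28 B=50 C=26 D=35 E=43] avail[A=28 B=45 C=26 D=35 E=43] open={R5}
Step 10: reserve R6 D 2 -> on_hand[A=28 B=50 C=26 D=35 E=43] avail[A=28 B=45 C=26 D=33 E=43] open={R5,R6}
Step 11: cancel R5 -> on_hand[A=28 B=50 C=26 D=35 E=43] avail[A=28 B=50 C=26 D=33 E=43] open={R6}
Step 12: commit R6 -> on_hand[A=28 B=50 C=26 D=33 E=43] avail[A=28 B=50 C=26 D=33 E=43] open={}
Step 13: reserve R7 E 8 -> on_hand[A=28 B=50 C=26 D=33 E=43] avail[A=28 B=50 C=26 D=33 E=35] open={R7}
Step 14: commit R7 -> on_hand[A=28 B=50 C=26 D=33 E=35] avail[A=28 B=50 C=26 D=33 E=35] open={}
Step 15: reserve R8 C 8 -> on_hand[A=28 B=50 C=26 D=33 E=35] avail[A=28 B=50 C=18 D=33 E=35] open={R8}
Step 16: reserve R9 A 8 -> on_hand[A=28 B=50 C=26 D=33 E=35] avail[A=20 B=50 C=18 D=33 E=35] open={R8,R9}
Step 17: reserve R10 C 8 -> on_hand[A=28 B=50 C=26 D=33 E=35] avail[A=20 B=50 C=10 D=33 E=35] open={R10,R8,R9}
Step 18: cancel R9 -> on_hand[A=28 B=50 C=26 D=33 E=35] avail[A=28 B=50 C=10 D=33 E=35] open={R10,R8}
Step 19: reserve R11 E 8 -> on_hand[A=28 B=50 C=26 D=33 E=35] avail[A=28 B=50 C=10 D=33 E=27] open={R10,R11,R8}
Step 20: cancel R10 -> on_hand[A=28 B=50 C=26 D=33 E=35] avail[A=28 B=50 C=18 D=33 E=27] open={R11,R8}
Final available[C] = 18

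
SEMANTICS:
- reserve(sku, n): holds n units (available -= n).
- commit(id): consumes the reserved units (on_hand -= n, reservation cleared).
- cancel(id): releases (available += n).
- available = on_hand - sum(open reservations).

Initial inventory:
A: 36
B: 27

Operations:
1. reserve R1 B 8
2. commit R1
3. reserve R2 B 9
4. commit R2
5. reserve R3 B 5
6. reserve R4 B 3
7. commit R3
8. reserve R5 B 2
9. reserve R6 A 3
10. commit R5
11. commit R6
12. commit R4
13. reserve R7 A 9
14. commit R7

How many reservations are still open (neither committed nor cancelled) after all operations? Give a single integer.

Step 1: reserve R1 B 8 -> on_hand[A=36 B=27] avail[A=36 B=19] open={R1}
Step 2: commit R1 -> on_hand[A=36 B=19] avail[A=36 B=19] open={}
Step 3: reserve R2 B 9 -> on_hand[A=36 B=19] avail[A=36 B=10] open={R2}
Step 4: commit R2 -> on_hand[A=36 B=10] avail[A=36 B=10] open={}
Step 5: reserve R3 B 5 -> on_hand[A=36 B=10] avail[A=36 B=5] open={R3}
Step 6: reserve R4 B 3 -> on_hand[A=36 B=10] avail[A=36 B=2] open={R3,R4}
Step 7: commit R3 -> on_hand[A=36 B=5] avail[A=36 B=2] open={R4}
Step 8: reserve R5 B 2 -> on_hand[A=36 B=5] avail[A=36 B=0] open={R4,R5}
Step 9: reserve R6 A 3 -> on_hand[A=36 B=5] avail[A=33 B=0] open={R4,R5,R6}
Step 10: commit R5 -> on_hand[A=36 B=3] avail[A=33 B=0] open={R4,R6}
Step 11: commit R6 -> on_hand[A=33 B=3] avail[A=33 B=0] open={R4}
Step 12: commit R4 -> on_hand[A=33 B=0] avail[A=33 B=0] open={}
Step 13: reserve R7 A 9 -> on_hand[A=33 B=0] avail[A=24 B=0] open={R7}
Step 14: commit R7 -> on_hand[A=24 B=0] avail[A=24 B=0] open={}
Open reservations: [] -> 0

Answer: 0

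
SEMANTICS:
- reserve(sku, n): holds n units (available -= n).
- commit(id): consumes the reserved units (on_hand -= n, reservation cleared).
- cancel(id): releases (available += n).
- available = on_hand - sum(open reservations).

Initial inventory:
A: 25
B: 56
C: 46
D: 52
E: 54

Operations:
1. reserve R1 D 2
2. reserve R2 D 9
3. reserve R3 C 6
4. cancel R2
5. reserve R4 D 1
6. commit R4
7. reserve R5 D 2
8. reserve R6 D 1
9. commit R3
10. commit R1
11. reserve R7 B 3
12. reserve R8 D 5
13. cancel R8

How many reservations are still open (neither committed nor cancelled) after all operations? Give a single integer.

Answer: 3

Derivation:
Step 1: reserve R1 D 2 -> on_hand[A=25 B=56 C=46 D=52 E=54] avail[A=25 B=56 C=46 D=50 E=54] open={R1}
Step 2: reserve R2 D 9 -> on_hand[A=25 B=56 C=46 D=52 E=54] avail[A=25 B=56 C=46 D=41 E=54] open={R1,R2}
Step 3: reserve R3 C 6 -> on_hand[A=25 B=56 C=46 D=52 E=54] avail[A=25 B=56 C=40 D=41 E=54] open={R1,R2,R3}
Step 4: cancel R2 -> on_hand[A=25 B=56 C=46 D=52 E=54] avail[A=25 B=56 C=40 D=50 E=54] open={R1,R3}
Step 5: reserve R4 D 1 -> on_hand[A=25 B=56 C=46 D=52 E=54] avail[A=25 B=56 C=40 D=49 E=54] open={R1,R3,R4}
Step 6: commit R4 -> on_hand[A=25 B=56 C=46 D=51 E=54] avail[A=25 B=56 C=40 D=49 E=54] open={R1,R3}
Step 7: reserve R5 D 2 -> on_hand[A=25 B=56 C=46 D=51 E=54] avail[A=25 B=56 C=40 D=47 E=54] open={R1,R3,R5}
Step 8: reserve R6 D 1 -> on_hand[A=25 B=56 C=46 D=51 E=54] avail[A=25 B=56 C=40 D=46 E=54] open={R1,R3,R5,R6}
Step 9: commit R3 -> on_hand[A=25 B=56 C=40 D=51 E=54] avail[A=25 B=56 C=40 D=46 E=54] open={R1,R5,R6}
Step 10: commit R1 -> on_hand[A=25 B=56 C=40 D=49 E=54] avail[A=25 B=56 C=40 D=46 E=54] open={R5,R6}
Step 11: reserve R7 B 3 -> on_hand[A=25 B=56 C=40 D=49 E=54] avail[A=25 B=53 C=40 D=46 E=54] open={R5,R6,R7}
Step 12: reserve R8 D 5 -> on_hand[A=25 B=56 C=40 D=49 E=54] avail[A=25 B=53 C=40 D=41 E=54] open={R5,R6,R7,R8}
Step 13: cancel R8 -> on_hand[A=25 B=56 C=40 D=49 E=54] avail[A=25 B=53 C=40 D=46 E=54] open={R5,R6,R7}
Open reservations: ['R5', 'R6', 'R7'] -> 3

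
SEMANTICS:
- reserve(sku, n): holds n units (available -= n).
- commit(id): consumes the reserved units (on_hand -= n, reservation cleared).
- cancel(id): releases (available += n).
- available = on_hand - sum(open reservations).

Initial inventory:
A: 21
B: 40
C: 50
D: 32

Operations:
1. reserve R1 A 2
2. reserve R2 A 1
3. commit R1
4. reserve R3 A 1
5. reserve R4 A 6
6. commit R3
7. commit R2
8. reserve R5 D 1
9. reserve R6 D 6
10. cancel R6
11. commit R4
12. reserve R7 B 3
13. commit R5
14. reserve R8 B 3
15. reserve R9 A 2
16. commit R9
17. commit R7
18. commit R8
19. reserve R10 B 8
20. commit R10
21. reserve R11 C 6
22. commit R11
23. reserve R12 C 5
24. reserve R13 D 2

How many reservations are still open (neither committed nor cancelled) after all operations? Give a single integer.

Step 1: reserve R1 A 2 -> on_hand[A=21 B=40 C=50 D=32] avail[A=19 B=40 C=50 D=32] open={R1}
Step 2: reserve R2 A 1 -> on_hand[A=21 B=40 C=50 D=32] avail[A=18 B=40 C=50 D=32] open={R1,R2}
Step 3: commit R1 -> on_hand[A=19 B=40 C=50 D=32] avail[A=18 B=40 C=50 D=32] open={R2}
Step 4: reserve R3 A 1 -> on_hand[A=19 B=40 C=50 D=32] avail[A=17 B=40 C=50 D=32] open={R2,R3}
Step 5: reserve R4 A 6 -> on_hand[A=19 B=40 C=50 D=32] avail[A=11 B=40 C=50 D=32] open={R2,R3,R4}
Step 6: commit R3 -> on_hand[A=18 B=40 C=50 D=32] avail[A=11 B=40 C=50 D=32] open={R2,R4}
Step 7: commit R2 -> on_hand[A=17 B=40 C=50 D=32] avail[A=11 B=40 C=50 D=32] open={R4}
Step 8: reserve R5 D 1 -> on_hand[A=17 B=40 C=50 D=32] avail[A=11 B=40 C=50 D=31] open={R4,R5}
Step 9: reserve R6 D 6 -> on_hand[A=17 B=40 C=50 D=32] avail[A=11 B=40 C=50 D=25] open={R4,R5,R6}
Step 10: cancel R6 -> on_hand[A=17 B=40 C=50 D=32] avail[A=11 B=40 C=50 D=31] open={R4,R5}
Step 11: commit R4 -> on_hand[A=11 B=40 C=50 D=32] avail[A=11 B=40 C=50 D=31] open={R5}
Step 12: reserve R7 B 3 -> on_hand[A=11 B=40 C=50 D=32] avail[A=11 B=37 C=50 D=31] open={R5,R7}
Step 13: commit R5 -> on_hand[A=11 B=40 C=50 D=31] avail[A=11 B=37 C=50 D=31] open={R7}
Step 14: reserve R8 B 3 -> on_hand[A=11 B=40 C=50 D=31] avail[A=11 B=34 C=50 D=31] open={R7,R8}
Step 15: reserve R9 A 2 -> on_hand[A=11 B=40 C=50 D=31] avail[A=9 B=34 C=50 D=31] open={R7,R8,R9}
Step 16: commit R9 -> on_hand[A=9 B=40 C=50 D=31] avail[A=9 B=34 C=50 D=31] open={R7,R8}
Step 17: commit R7 -> on_hand[A=9 B=37 C=50 D=31] avail[A=9 B=34 C=50 D=31] open={R8}
Step 18: commit R8 -> on_hand[A=9 B=34 C=50 D=31] avail[A=9 B=34 C=50 D=31] open={}
Step 19: reserve R10 B 8 -> on_hand[A=9 B=34 C=50 D=31] avail[A=9 B=26 C=50 D=31] open={R10}
Step 20: commit R10 -> on_hand[A=9 B=26 C=50 D=31] avail[A=9 B=26 C=50 D=31] open={}
Step 21: reserve R11 C 6 -> on_hand[A=9 B=26 C=50 D=31] avail[A=9 B=26 C=44 D=31] open={R11}
Step 22: commit R11 -> on_hand[A=9 B=26 C=44 D=31] avail[A=9 B=26 C=44 D=31] open={}
Step 23: reserve R12 C 5 -> on_hand[A=9 B=26 C=44 D=31] avail[A=9 B=26 C=39 D=31] open={R12}
Step 24: reserve R13 D 2 -> on_hand[A=9 B=26 C=44 D=31] avail[A=9 B=26 C=39 D=29] open={R12,R13}
Open reservations: ['R12', 'R13'] -> 2

Answer: 2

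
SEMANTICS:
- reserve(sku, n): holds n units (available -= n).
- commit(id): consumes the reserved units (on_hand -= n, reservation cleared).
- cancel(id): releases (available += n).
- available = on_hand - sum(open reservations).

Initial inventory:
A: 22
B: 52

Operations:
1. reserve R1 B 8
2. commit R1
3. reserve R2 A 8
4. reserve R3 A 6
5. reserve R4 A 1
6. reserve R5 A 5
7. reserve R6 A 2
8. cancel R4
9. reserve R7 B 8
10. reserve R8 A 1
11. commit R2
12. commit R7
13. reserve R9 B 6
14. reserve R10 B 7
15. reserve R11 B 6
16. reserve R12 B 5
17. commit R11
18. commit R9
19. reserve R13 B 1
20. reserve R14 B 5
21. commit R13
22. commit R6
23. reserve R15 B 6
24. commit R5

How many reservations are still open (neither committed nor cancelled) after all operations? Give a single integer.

Answer: 6

Derivation:
Step 1: reserve R1 B 8 -> on_hand[A=22 B=52] avail[A=22 B=44] open={R1}
Step 2: commit R1 -> on_hand[A=22 B=44] avail[A=22 B=44] open={}
Step 3: reserve R2 A 8 -> on_hand[A=22 B=44] avail[A=14 B=44] open={R2}
Step 4: reserve R3 A 6 -> on_hand[A=22 B=44] avail[A=8 B=44] open={R2,R3}
Step 5: reserve R4 A 1 -> on_hand[A=22 B=44] avail[A=7 B=44] open={R2,R3,R4}
Step 6: reserve R5 A 5 -> on_hand[A=22 B=44] avail[A=2 B=44] open={R2,R3,R4,R5}
Step 7: reserve R6 A 2 -> on_hand[A=22 B=44] avail[A=0 B=44] open={R2,R3,R4,R5,R6}
Step 8: cancel R4 -> on_hand[A=22 B=44] avail[A=1 B=44] open={R2,R3,R5,R6}
Step 9: reserve R7 B 8 -> on_hand[A=22 B=44] avail[A=1 B=36] open={R2,R3,R5,R6,R7}
Step 10: reserve R8 A 1 -> on_hand[A=22 B=44] avail[A=0 B=36] open={R2,R3,R5,R6,R7,R8}
Step 11: commit R2 -> on_hand[A=14 B=44] avail[A=0 B=36] open={R3,R5,R6,R7,R8}
Step 12: commit R7 -> on_hand[A=14 B=36] avail[A=0 B=36] open={R3,R5,R6,R8}
Step 13: reserve R9 B 6 -> on_hand[A=14 B=36] avail[A=0 B=30] open={R3,R5,R6,R8,R9}
Step 14: reserve R10 B 7 -> on_hand[A=14 B=36] avail[A=0 B=23] open={R10,R3,R5,R6,R8,R9}
Step 15: reserve R11 B 6 -> on_hand[A=14 B=36] avail[A=0 B=17] open={R10,R11,R3,R5,R6,R8,R9}
Step 16: reserve R12 B 5 -> on_hand[A=14 B=36] avail[A=0 B=12] open={R10,R11,R12,R3,R5,R6,R8,R9}
Step 17: commit R11 -> on_hand[A=14 B=30] avail[A=0 B=12] open={R10,R12,R3,R5,R6,R8,R9}
Step 18: commit R9 -> on_hand[A=14 B=24] avail[A=0 B=12] open={R10,R12,R3,R5,R6,R8}
Step 19: reserve R13 B 1 -> on_hand[A=14 B=24] avail[A=0 B=11] open={R10,R12,R13,R3,R5,R6,R8}
Step 20: reserve R14 B 5 -> on_hand[A=14 B=24] avail[A=0 B=6] open={R10,R12,R13,R14,R3,R5,R6,R8}
Step 21: commit R13 -> on_hand[A=14 B=23] avail[A=0 B=6] open={R10,R12,R14,R3,R5,R6,R8}
Step 22: commit R6 -> on_hand[A=12 B=23] avail[A=0 B=6] open={R10,R12,R14,R3,R5,R8}
Step 23: reserve R15 B 6 -> on_hand[A=12 B=23] avail[A=0 B=0] open={R10,R12,R14,R15,R3,R5,R8}
Step 24: commit R5 -> on_hand[A=7 B=23] avail[A=0 B=0] open={R10,R12,R14,R15,R3,R8}
Open reservations: ['R10', 'R12', 'R14', 'R15', 'R3', 'R8'] -> 6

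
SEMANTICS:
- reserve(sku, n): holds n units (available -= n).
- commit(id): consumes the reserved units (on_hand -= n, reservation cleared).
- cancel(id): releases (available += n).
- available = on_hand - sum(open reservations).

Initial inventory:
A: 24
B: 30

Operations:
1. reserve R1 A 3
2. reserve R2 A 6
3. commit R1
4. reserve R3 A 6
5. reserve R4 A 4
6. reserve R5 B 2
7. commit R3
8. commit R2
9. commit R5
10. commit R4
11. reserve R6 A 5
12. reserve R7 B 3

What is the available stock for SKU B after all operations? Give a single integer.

Answer: 25

Derivation:
Step 1: reserve R1 A 3 -> on_hand[A=24 B=30] avail[A=21 B=30] open={R1}
Step 2: reserve R2 A 6 -> on_hand[A=24 B=30] avail[A=15 B=30] open={R1,R2}
Step 3: commit R1 -> on_hand[A=21 B=30] avail[A=15 B=30] open={R2}
Step 4: reserve R3 A 6 -> on_hand[A=21 B=30] avail[A=9 B=30] open={R2,R3}
Step 5: reserve R4 A 4 -> on_hand[A=21 B=30] avail[A=5 B=30] open={R2,R3,R4}
Step 6: reserve R5 B 2 -> on_hand[A=21 B=30] avail[A=5 B=28] open={R2,R3,R4,R5}
Step 7: commit R3 -> on_hand[A=15 B=30] avail[A=5 B=28] open={R2,R4,R5}
Step 8: commit R2 -> on_hand[A=9 B=30] avail[A=5 B=28] open={R4,R5}
Step 9: commit R5 -> on_hand[A=9 B=28] avail[A=5 B=28] open={R4}
Step 10: commit R4 -> on_hand[A=5 B=28] avail[A=5 B=28] open={}
Step 11: reserve R6 A 5 -> on_hand[A=5 B=28] avail[A=0 B=28] open={R6}
Step 12: reserve R7 B 3 -> on_hand[A=5 B=28] avail[A=0 B=25] open={R6,R7}
Final available[B] = 25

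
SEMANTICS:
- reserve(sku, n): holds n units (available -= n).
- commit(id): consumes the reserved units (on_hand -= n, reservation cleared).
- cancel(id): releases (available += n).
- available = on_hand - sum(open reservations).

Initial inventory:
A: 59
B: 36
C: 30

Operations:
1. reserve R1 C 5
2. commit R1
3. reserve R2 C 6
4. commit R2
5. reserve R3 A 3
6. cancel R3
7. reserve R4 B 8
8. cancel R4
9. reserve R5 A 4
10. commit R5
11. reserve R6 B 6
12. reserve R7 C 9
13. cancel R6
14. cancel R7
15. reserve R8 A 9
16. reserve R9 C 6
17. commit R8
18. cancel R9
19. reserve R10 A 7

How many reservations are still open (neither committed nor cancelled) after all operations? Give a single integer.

Step 1: reserve R1 C 5 -> on_hand[A=59 B=36 C=30] avail[A=59 B=36 C=25] open={R1}
Step 2: commit R1 -> on_hand[A=59 B=36 C=25] avail[A=59 B=36 C=25] open={}
Step 3: reserve R2 C 6 -> on_hand[A=59 B=36 C=25] avail[A=59 B=36 C=19] open={R2}
Step 4: commit R2 -> on_hand[A=59 B=36 C=19] avail[A=59 B=36 C=19] open={}
Step 5: reserve R3 A 3 -> on_hand[A=59 B=36 C=19] avail[A=56 B=36 C=19] open={R3}
Step 6: cancel R3 -> on_hand[A=59 B=36 C=19] avail[A=59 B=36 C=19] open={}
Step 7: reserve R4 B 8 -> on_hand[A=59 B=36 C=19] avail[A=59 B=28 C=19] open={R4}
Step 8: cancel R4 -> on_hand[A=59 B=36 C=19] avail[A=59 B=36 C=19] open={}
Step 9: reserve R5 A 4 -> on_hand[A=59 B=36 C=19] avail[A=55 B=36 C=19] open={R5}
Step 10: commit R5 -> on_hand[A=55 B=36 C=19] avail[A=55 B=36 C=19] open={}
Step 11: reserve R6 B 6 -> on_hand[A=55 B=36 C=19] avail[A=55 B=30 C=19] open={R6}
Step 12: reserve R7 C 9 -> on_hand[A=55 B=36 C=19] avail[A=55 B=30 C=10] open={R6,R7}
Step 13: cancel R6 -> on_hand[A=55 B=36 C=19] avail[A=55 B=36 C=10] open={R7}
Step 14: cancel R7 -> on_hand[A=55 B=36 C=19] avail[A=55 B=36 C=19] open={}
Step 15: reserve R8 A 9 -> on_hand[A=55 B=36 C=19] avail[A=46 B=36 C=19] open={R8}
Step 16: reserve R9 C 6 -> on_hand[A=55 B=36 C=19] avail[A=46 B=36 C=13] open={R8,R9}
Step 17: commit R8 -> on_hand[A=46 B=36 C=19] avail[A=46 B=36 C=13] open={R9}
Step 18: cancel R9 -> on_hand[A=46 B=36 C=19] avail[A=46 B=36 C=19] open={}
Step 19: reserve R10 A 7 -> on_hand[A=46 B=36 C=19] avail[A=39 B=36 C=19] open={R10}
Open reservations: ['R10'] -> 1

Answer: 1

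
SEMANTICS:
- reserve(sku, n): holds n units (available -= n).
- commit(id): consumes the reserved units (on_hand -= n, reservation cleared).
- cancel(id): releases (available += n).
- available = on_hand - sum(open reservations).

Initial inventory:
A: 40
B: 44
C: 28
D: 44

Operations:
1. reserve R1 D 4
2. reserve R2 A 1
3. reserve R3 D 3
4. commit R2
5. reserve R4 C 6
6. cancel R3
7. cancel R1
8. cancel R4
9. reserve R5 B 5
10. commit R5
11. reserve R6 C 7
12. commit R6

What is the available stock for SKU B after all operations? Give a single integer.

Step 1: reserve R1 D 4 -> on_hand[A=40 B=44 C=28 D=44] avail[A=40 B=44 C=28 D=40] open={R1}
Step 2: reserve R2 A 1 -> on_hand[A=40 B=44 C=28 D=44] avail[A=39 B=44 C=28 D=40] open={R1,R2}
Step 3: reserve R3 D 3 -> on_hand[A=40 B=44 C=28 D=44] avail[A=39 B=44 C=28 D=37] open={R1,R2,R3}
Step 4: commit R2 -> on_hand[A=39 B=44 C=28 D=44] avail[A=39 B=44 C=28 D=37] open={R1,R3}
Step 5: reserve R4 C 6 -> on_hand[A=39 B=44 C=28 D=44] avail[A=39 B=44 C=22 D=37] open={R1,R3,R4}
Step 6: cancel R3 -> on_hand[A=39 B=44 C=28 D=44] avail[A=39 B=44 C=22 D=40] open={R1,R4}
Step 7: cancel R1 -> on_hand[A=39 B=44 C=28 D=44] avail[A=39 B=44 C=22 D=44] open={R4}
Step 8: cancel R4 -> on_hand[A=39 B=44 C=28 D=44] avail[A=39 B=44 C=28 D=44] open={}
Step 9: reserve R5 B 5 -> on_hand[A=39 B=44 C=28 D=44] avail[A=39 B=39 C=28 D=44] open={R5}
Step 10: commit R5 -> on_hand[A=39 B=39 C=28 D=44] avail[A=39 B=39 C=28 D=44] open={}
Step 11: reserve R6 C 7 -> on_hand[A=39 B=39 C=28 D=44] avail[A=39 B=39 C=21 D=44] open={R6}
Step 12: commit R6 -> on_hand[A=39 B=39 C=21 D=44] avail[A=39 B=39 C=21 D=44] open={}
Final available[B] = 39

Answer: 39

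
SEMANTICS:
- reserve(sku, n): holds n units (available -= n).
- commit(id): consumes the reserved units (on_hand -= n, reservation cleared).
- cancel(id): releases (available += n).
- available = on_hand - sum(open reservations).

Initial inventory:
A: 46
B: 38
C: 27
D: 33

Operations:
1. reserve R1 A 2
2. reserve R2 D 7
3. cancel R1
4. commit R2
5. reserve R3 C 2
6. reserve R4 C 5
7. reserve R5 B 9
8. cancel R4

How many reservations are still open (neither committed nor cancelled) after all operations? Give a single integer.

Answer: 2

Derivation:
Step 1: reserve R1 A 2 -> on_hand[A=46 B=38 C=27 D=33] avail[A=44 B=38 C=27 D=33] open={R1}
Step 2: reserve R2 D 7 -> on_hand[A=46 B=38 C=27 D=33] avail[A=44 B=38 C=27 D=26] open={R1,R2}
Step 3: cancel R1 -> on_hand[A=46 B=38 C=27 D=33] avail[A=46 B=38 C=27 D=26] open={R2}
Step 4: commit R2 -> on_hand[A=46 B=38 C=27 D=26] avail[A=46 B=38 C=27 D=26] open={}
Step 5: reserve R3 C 2 -> on_hand[A=46 B=38 C=27 D=26] avail[A=46 B=38 C=25 D=26] open={R3}
Step 6: reserve R4 C 5 -> on_hand[A=46 B=38 C=27 D=26] avail[A=46 B=38 C=20 D=26] open={R3,R4}
Step 7: reserve R5 B 9 -> on_hand[A=46 B=38 C=27 D=26] avail[A=46 B=29 C=20 D=26] open={R3,R4,R5}
Step 8: cancel R4 -> on_hand[A=46 B=38 C=27 D=26] avail[A=46 B=29 C=25 D=26] open={R3,R5}
Open reservations: ['R3', 'R5'] -> 2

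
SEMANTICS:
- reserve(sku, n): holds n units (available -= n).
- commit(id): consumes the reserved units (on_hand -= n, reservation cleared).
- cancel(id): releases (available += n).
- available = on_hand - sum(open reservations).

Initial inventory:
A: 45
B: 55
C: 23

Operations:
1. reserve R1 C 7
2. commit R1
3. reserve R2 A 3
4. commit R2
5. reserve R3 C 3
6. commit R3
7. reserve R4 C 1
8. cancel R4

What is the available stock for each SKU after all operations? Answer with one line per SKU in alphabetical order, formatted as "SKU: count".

Step 1: reserve R1 C 7 -> on_hand[A=45 B=55 C=23] avail[A=45 B=55 C=16] open={R1}
Step 2: commit R1 -> on_hand[A=45 B=55 C=16] avail[A=45 B=55 C=16] open={}
Step 3: reserve R2 A 3 -> on_hand[A=45 B=55 C=16] avail[A=42 B=55 C=16] open={R2}
Step 4: commit R2 -> on_hand[A=42 B=55 C=16] avail[A=42 B=55 C=16] open={}
Step 5: reserve R3 C 3 -> on_hand[A=42 B=55 C=16] avail[A=42 B=55 C=13] open={R3}
Step 6: commit R3 -> on_hand[A=42 B=55 C=13] avail[A=42 B=55 C=13] open={}
Step 7: reserve R4 C 1 -> on_hand[A=42 B=55 C=13] avail[A=42 B=55 C=12] open={R4}
Step 8: cancel R4 -> on_hand[A=42 B=55 C=13] avail[A=42 B=55 C=13] open={}

Answer: A: 42
B: 55
C: 13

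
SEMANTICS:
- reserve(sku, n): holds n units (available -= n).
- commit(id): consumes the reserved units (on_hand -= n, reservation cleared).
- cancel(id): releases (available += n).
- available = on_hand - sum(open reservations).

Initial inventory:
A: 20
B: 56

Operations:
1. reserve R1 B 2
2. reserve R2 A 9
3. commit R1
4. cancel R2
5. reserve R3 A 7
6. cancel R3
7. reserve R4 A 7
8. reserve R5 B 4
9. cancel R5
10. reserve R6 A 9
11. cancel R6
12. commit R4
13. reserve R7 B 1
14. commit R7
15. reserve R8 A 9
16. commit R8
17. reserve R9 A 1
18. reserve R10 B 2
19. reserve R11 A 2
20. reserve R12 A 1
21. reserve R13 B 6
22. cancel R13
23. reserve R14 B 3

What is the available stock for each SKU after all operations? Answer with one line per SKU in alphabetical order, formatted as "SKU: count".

Answer: A: 0
B: 48

Derivation:
Step 1: reserve R1 B 2 -> on_hand[A=20 B=56] avail[A=20 B=54] open={R1}
Step 2: reserve R2 A 9 -> on_hand[A=20 B=56] avail[A=11 B=54] open={R1,R2}
Step 3: commit R1 -> on_hand[A=20 B=54] avail[A=11 B=54] open={R2}
Step 4: cancel R2 -> on_hand[A=20 B=54] avail[A=20 B=54] open={}
Step 5: reserve R3 A 7 -> on_hand[A=20 B=54] avail[A=13 B=54] open={R3}
Step 6: cancel R3 -> on_hand[A=20 B=54] avail[A=20 B=54] open={}
Step 7: reserve R4 A 7 -> on_hand[A=20 B=54] avail[A=13 B=54] open={R4}
Step 8: reserve R5 B 4 -> on_hand[A=20 B=54] avail[A=13 B=50] open={R4,R5}
Step 9: cancel R5 -> on_hand[A=20 B=54] avail[A=13 B=54] open={R4}
Step 10: reserve R6 A 9 -> on_hand[A=20 B=54] avail[A=4 B=54] open={R4,R6}
Step 11: cancel R6 -> on_hand[A=20 B=54] avail[A=13 B=54] open={R4}
Step 12: commit R4 -> on_hand[A=13 B=54] avail[A=13 B=54] open={}
Step 13: reserve R7 B 1 -> on_hand[A=13 B=54] avail[A=13 B=53] open={R7}
Step 14: commit R7 -> on_hand[A=13 B=53] avail[A=13 B=53] open={}
Step 15: reserve R8 A 9 -> on_hand[A=13 B=53] avail[A=4 B=53] open={R8}
Step 16: commit R8 -> on_hand[A=4 B=53] avail[A=4 B=53] open={}
Step 17: reserve R9 A 1 -> on_hand[A=4 B=53] avail[A=3 B=53] open={R9}
Step 18: reserve R10 B 2 -> on_hand[A=4 B=53] avail[A=3 B=51] open={R10,R9}
Step 19: reserve R11 A 2 -> on_hand[A=4 B=53] avail[A=1 B=51] open={R10,R11,R9}
Step 20: reserve R12 A 1 -> on_hand[A=4 B=53] avail[A=0 B=51] open={R10,R11,R12,R9}
Step 21: reserve R13 B 6 -> on_hand[A=4 B=53] avail[A=0 B=45] open={R10,R11,R12,R13,R9}
Step 22: cancel R13 -> on_hand[A=4 B=53] avail[A=0 B=51] open={R10,R11,R12,R9}
Step 23: reserve R14 B 3 -> on_hand[A=4 B=53] avail[A=0 B=48] open={R10,R11,R12,R14,R9}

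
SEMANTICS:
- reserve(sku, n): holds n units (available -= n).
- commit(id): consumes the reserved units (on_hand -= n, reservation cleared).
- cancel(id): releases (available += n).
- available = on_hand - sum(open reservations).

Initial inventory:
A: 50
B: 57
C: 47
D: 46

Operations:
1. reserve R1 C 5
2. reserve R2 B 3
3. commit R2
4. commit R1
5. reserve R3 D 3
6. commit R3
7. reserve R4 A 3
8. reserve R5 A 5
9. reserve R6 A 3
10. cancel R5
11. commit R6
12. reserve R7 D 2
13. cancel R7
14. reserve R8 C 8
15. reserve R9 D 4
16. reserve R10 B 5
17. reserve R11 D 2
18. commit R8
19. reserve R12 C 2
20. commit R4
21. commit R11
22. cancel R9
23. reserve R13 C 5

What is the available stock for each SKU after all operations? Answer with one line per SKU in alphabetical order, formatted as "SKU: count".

Answer: A: 44
B: 49
C: 27
D: 41

Derivation:
Step 1: reserve R1 C 5 -> on_hand[A=50 B=57 C=47 D=46] avail[A=50 B=57 C=42 D=46] open={R1}
Step 2: reserve R2 B 3 -> on_hand[A=50 B=57 C=47 D=46] avail[A=50 B=54 C=42 D=46] open={R1,R2}
Step 3: commit R2 -> on_hand[A=50 B=54 C=47 D=46] avail[A=50 B=54 C=42 D=46] open={R1}
Step 4: commit R1 -> on_hand[A=50 B=54 C=42 D=46] avail[A=50 B=54 C=42 D=46] open={}
Step 5: reserve R3 D 3 -> on_hand[A=50 B=54 C=42 D=46] avail[A=50 B=54 C=42 D=43] open={R3}
Step 6: commit R3 -> on_hand[A=50 B=54 C=42 D=43] avail[A=50 B=54 C=42 D=43] open={}
Step 7: reserve R4 A 3 -> on_hand[A=50 B=54 C=42 D=43] avail[A=47 B=54 C=42 D=43] open={R4}
Step 8: reserve R5 A 5 -> on_hand[A=50 B=54 C=42 D=43] avail[A=42 B=54 C=42 D=43] open={R4,R5}
Step 9: reserve R6 A 3 -> on_hand[A=50 B=54 C=42 D=43] avail[A=39 B=54 C=42 D=43] open={R4,R5,R6}
Step 10: cancel R5 -> on_hand[A=50 B=54 C=42 D=43] avail[A=44 B=54 C=42 D=43] open={R4,R6}
Step 11: commit R6 -> on_hand[A=47 B=54 C=42 D=43] avail[A=44 B=54 C=42 D=43] open={R4}
Step 12: reserve R7 D 2 -> on_hand[A=47 B=54 C=42 D=43] avail[A=44 B=54 C=42 D=41] open={R4,R7}
Step 13: cancel R7 -> on_hand[A=47 B=54 C=42 D=43] avail[A=44 B=54 C=42 D=43] open={R4}
Step 14: reserve R8 C 8 -> on_hand[A=47 B=54 C=42 D=43] avail[A=44 B=54 C=34 D=43] open={R4,R8}
Step 15: reserve R9 D 4 -> on_hand[A=47 B=54 C=42 D=43] avail[A=44 B=54 C=34 D=39] open={R4,R8,R9}
Step 16: reserve R10 B 5 -> on_hand[A=47 B=54 C=42 D=43] avail[A=44 B=49 C=34 D=39] open={R10,R4,R8,R9}
Step 17: reserve R11 D 2 -> on_hand[A=47 B=54 C=42 D=43] avail[A=44 B=49 C=34 D=37] open={R10,R11,R4,R8,R9}
Step 18: commit R8 -> on_hand[A=47 B=54 C=34 D=43] avail[A=44 B=49 C=34 D=37] open={R10,R11,R4,R9}
Step 19: reserve R12 C 2 -> on_hand[A=47 B=54 C=34 D=43] avail[A=44 B=49 C=32 D=37] open={R10,R11,R12,R4,R9}
Step 20: commit R4 -> on_hand[A=44 B=54 C=34 D=43] avail[A=44 B=49 C=32 D=37] open={R10,R11,R12,R9}
Step 21: commit R11 -> on_hand[A=44 B=54 C=34 D=41] avail[A=44 B=49 C=32 D=37] open={R10,R12,R9}
Step 22: cancel R9 -> on_hand[A=44 B=54 C=34 D=41] avail[A=44 B=49 C=32 D=41] open={R10,R12}
Step 23: reserve R13 C 5 -> on_hand[A=44 B=54 C=34 D=41] avail[A=44 B=49 C=27 D=41] open={R10,R12,R13}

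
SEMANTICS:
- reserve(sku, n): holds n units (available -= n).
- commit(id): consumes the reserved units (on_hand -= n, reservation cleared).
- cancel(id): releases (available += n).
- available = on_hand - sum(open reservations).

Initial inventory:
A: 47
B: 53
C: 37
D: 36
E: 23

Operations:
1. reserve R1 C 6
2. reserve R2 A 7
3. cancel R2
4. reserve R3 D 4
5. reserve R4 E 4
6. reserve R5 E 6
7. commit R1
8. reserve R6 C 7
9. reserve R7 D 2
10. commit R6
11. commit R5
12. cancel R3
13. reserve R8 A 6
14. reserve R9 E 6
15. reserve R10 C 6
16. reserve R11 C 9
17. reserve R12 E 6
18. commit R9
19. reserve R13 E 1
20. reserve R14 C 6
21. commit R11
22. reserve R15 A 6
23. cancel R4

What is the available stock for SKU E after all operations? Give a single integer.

Step 1: reserve R1 C 6 -> on_hand[A=47 B=53 C=37 D=36 E=23] avail[A=47 B=53 C=31 D=36 E=23] open={R1}
Step 2: reserve R2 A 7 -> on_hand[A=47 B=53 C=37 D=36 E=23] avail[A=40 B=53 C=31 D=36 E=23] open={R1,R2}
Step 3: cancel R2 -> on_hand[A=47 B=53 C=37 D=36 E=23] avail[A=47 B=53 C=31 D=36 E=23] open={R1}
Step 4: reserve R3 D 4 -> on_hand[A=47 B=53 C=37 D=36 E=23] avail[A=47 B=53 C=31 D=32 E=23] open={R1,R3}
Step 5: reserve R4 E 4 -> on_hand[A=47 B=53 C=37 D=36 E=23] avail[A=47 B=53 C=31 D=32 E=19] open={R1,R3,R4}
Step 6: reserve R5 E 6 -> on_hand[A=47 B=53 C=37 D=36 E=23] avail[A=47 B=53 C=31 D=32 E=13] open={R1,R3,R4,R5}
Step 7: commit R1 -> on_hand[A=47 B=53 C=31 D=36 E=23] avail[A=47 B=53 C=31 D=32 E=13] open={R3,R4,R5}
Step 8: reserve R6 C 7 -> on_hand[A=47 B=53 C=31 D=36 E=23] avail[A=47 B=53 C=24 D=32 E=13] open={R3,R4,R5,R6}
Step 9: reserve R7 D 2 -> on_hand[A=47 B=53 C=31 D=36 E=23] avail[A=47 B=53 C=24 D=30 E=13] open={R3,R4,R5,R6,R7}
Step 10: commit R6 -> on_hand[A=47 B=53 C=24 D=36 E=23] avail[A=47 B=53 C=24 D=30 E=13] open={R3,R4,R5,R7}
Step 11: commit R5 -> on_hand[A=47 B=53 C=24 D=36 E=17] avail[A=47 B=53 C=24 D=30 E=13] open={R3,R4,R7}
Step 12: cancel R3 -> on_hand[A=47 B=53 C=24 D=36 E=17] avail[A=47 B=53 C=24 D=34 E=13] open={R4,R7}
Step 13: reserve R8 A 6 -> on_hand[A=47 B=53 C=24 D=36 E=17] avail[A=41 B=53 C=24 D=34 E=13] open={R4,R7,R8}
Step 14: reserve R9 E 6 -> on_hand[A=47 B=53 C=24 D=36 E=17] avail[A=41 B=53 C=24 D=34 E=7] open={R4,R7,R8,R9}
Step 15: reserve R10 C 6 -> on_hand[A=47 B=53 C=24 D=36 E=17] avail[A=41 B=53 C=18 D=34 E=7] open={R10,R4,R7,R8,R9}
Step 16: reserve R11 C 9 -> on_hand[A=47 B=53 C=24 D=36 E=17] avail[A=41 B=53 C=9 D=34 E=7] open={R10,R11,R4,R7,R8,R9}
Step 17: reserve R12 E 6 -> on_hand[A=47 B=53 C=24 D=36 E=17] avail[A=41 B=53 C=9 D=34 E=1] open={R10,R11,R12,R4,R7,R8,R9}
Step 18: commit R9 -> on_hand[A=47 B=53 C=24 D=36 E=11] avail[A=41 B=53 C=9 D=34 E=1] open={R10,R11,R12,R4,R7,R8}
Step 19: reserve R13 E 1 -> on_hand[A=47 B=53 C=24 D=36 E=11] avail[A=41 B=53 C=9 D=34 E=0] open={R10,R11,R12,R13,R4,R7,R8}
Step 20: reserve R14 C 6 -> on_hand[A=47 B=53 C=24 D=36 E=11] avail[A=41 B=53 C=3 D=34 E=0] open={R10,R11,R12,R13,R14,R4,R7,R8}
Step 21: commit R11 -> on_hand[A=47 B=53 C=15 D=36 E=11] avail[A=41 B=53 C=3 D=34 E=0] open={R10,R12,R13,R14,R4,R7,R8}
Step 22: reserve R15 A 6 -> on_hand[A=47 B=53 C=15 D=36 E=11] avail[A=35 B=53 C=3 D=34 E=0] open={R10,R12,R13,R14,R15,R4,R7,R8}
Step 23: cancel R4 -> on_hand[A=47 B=53 C=15 D=36 E=11] avail[A=35 B=53 C=3 D=34 E=4] open={R10,R12,R13,R14,R15,R7,R8}
Final available[E] = 4

Answer: 4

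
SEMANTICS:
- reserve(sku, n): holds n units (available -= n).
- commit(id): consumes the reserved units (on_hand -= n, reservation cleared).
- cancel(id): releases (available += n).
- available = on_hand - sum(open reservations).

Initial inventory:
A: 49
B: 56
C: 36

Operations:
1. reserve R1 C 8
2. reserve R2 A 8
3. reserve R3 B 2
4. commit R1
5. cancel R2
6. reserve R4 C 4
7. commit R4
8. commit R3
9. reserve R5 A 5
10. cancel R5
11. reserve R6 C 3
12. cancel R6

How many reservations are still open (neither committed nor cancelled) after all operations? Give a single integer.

Answer: 0

Derivation:
Step 1: reserve R1 C 8 -> on_hand[A=49 B=56 C=36] avail[A=49 B=56 C=28] open={R1}
Step 2: reserve R2 A 8 -> on_hand[A=49 B=56 C=36] avail[A=41 B=56 C=28] open={R1,R2}
Step 3: reserve R3 B 2 -> on_hand[A=49 B=56 C=36] avail[A=41 B=54 C=28] open={R1,R2,R3}
Step 4: commit R1 -> on_hand[A=49 B=56 C=28] avail[A=41 B=54 C=28] open={R2,R3}
Step 5: cancel R2 -> on_hand[A=49 B=56 C=28] avail[A=49 B=54 C=28] open={R3}
Step 6: reserve R4 C 4 -> on_hand[A=49 B=56 C=28] avail[A=49 B=54 C=24] open={R3,R4}
Step 7: commit R4 -> on_hand[A=49 B=56 C=24] avail[A=49 B=54 C=24] open={R3}
Step 8: commit R3 -> on_hand[A=49 B=54 C=24] avail[A=49 B=54 C=24] open={}
Step 9: reserve R5 A 5 -> on_hand[A=49 B=54 C=24] avail[A=44 B=54 C=24] open={R5}
Step 10: cancel R5 -> on_hand[A=49 B=54 C=24] avail[A=49 B=54 C=24] open={}
Step 11: reserve R6 C 3 -> on_hand[A=49 B=54 C=24] avail[A=49 B=54 C=21] open={R6}
Step 12: cancel R6 -> on_hand[A=49 B=54 C=24] avail[A=49 B=54 C=24] open={}
Open reservations: [] -> 0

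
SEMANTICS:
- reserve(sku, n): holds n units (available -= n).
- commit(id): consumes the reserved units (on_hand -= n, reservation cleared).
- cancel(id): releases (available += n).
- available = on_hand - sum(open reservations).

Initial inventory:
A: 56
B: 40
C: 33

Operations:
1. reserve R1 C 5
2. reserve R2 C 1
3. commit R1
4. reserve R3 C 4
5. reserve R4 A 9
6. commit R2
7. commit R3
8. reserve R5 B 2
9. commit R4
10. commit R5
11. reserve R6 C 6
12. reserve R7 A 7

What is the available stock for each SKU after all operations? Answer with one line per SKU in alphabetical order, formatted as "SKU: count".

Answer: A: 40
B: 38
C: 17

Derivation:
Step 1: reserve R1 C 5 -> on_hand[A=56 B=40 C=33] avail[A=56 B=40 C=28] open={R1}
Step 2: reserve R2 C 1 -> on_hand[A=56 B=40 C=33] avail[A=56 B=40 C=27] open={R1,R2}
Step 3: commit R1 -> on_hand[A=56 B=40 C=28] avail[A=56 B=40 C=27] open={R2}
Step 4: reserve R3 C 4 -> on_hand[A=56 B=40 C=28] avail[A=56 B=40 C=23] open={R2,R3}
Step 5: reserve R4 A 9 -> on_hand[A=56 B=40 C=28] avail[A=47 B=40 C=23] open={R2,R3,R4}
Step 6: commit R2 -> on_hand[A=56 B=40 C=27] avail[A=47 B=40 C=23] open={R3,R4}
Step 7: commit R3 -> on_hand[A=56 B=40 C=23] avail[A=47 B=40 C=23] open={R4}
Step 8: reserve R5 B 2 -> on_hand[A=56 B=40 C=23] avail[A=47 B=38 C=23] open={R4,R5}
Step 9: commit R4 -> on_hand[A=47 B=40 C=23] avail[A=47 B=38 C=23] open={R5}
Step 10: commit R5 -> on_hand[A=47 B=38 C=23] avail[A=47 B=38 C=23] open={}
Step 11: reserve R6 C 6 -> on_hand[A=47 B=38 C=23] avail[A=47 B=38 C=17] open={R6}
Step 12: reserve R7 A 7 -> on_hand[A=47 B=38 C=23] avail[A=40 B=38 C=17] open={R6,R7}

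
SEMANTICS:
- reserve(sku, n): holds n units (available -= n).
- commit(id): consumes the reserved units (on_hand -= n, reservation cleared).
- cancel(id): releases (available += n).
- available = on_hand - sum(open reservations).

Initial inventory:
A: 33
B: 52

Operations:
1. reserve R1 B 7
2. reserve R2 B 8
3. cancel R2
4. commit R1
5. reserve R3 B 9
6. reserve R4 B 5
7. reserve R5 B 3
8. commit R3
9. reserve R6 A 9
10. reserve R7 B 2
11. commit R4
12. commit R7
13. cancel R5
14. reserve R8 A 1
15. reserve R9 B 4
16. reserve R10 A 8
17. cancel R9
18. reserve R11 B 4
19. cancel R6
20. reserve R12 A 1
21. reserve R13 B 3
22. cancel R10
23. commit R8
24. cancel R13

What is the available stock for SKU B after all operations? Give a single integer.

Step 1: reserve R1 B 7 -> on_hand[A=33 B=52] avail[A=33 B=45] open={R1}
Step 2: reserve R2 B 8 -> on_hand[A=33 B=52] avail[A=33 B=37] open={R1,R2}
Step 3: cancel R2 -> on_hand[A=33 B=52] avail[A=33 B=45] open={R1}
Step 4: commit R1 -> on_hand[A=33 B=45] avail[A=33 B=45] open={}
Step 5: reserve R3 B 9 -> on_hand[A=33 B=45] avail[A=33 B=36] open={R3}
Step 6: reserve R4 B 5 -> on_hand[A=33 B=45] avail[A=33 B=31] open={R3,R4}
Step 7: reserve R5 B 3 -> on_hand[A=33 B=45] avail[A=33 B=28] open={R3,R4,R5}
Step 8: commit R3 -> on_hand[A=33 B=36] avail[A=33 B=28] open={R4,R5}
Step 9: reserve R6 A 9 -> on_hand[A=33 B=36] avail[A=24 B=28] open={R4,R5,R6}
Step 10: reserve R7 B 2 -> on_hand[A=33 B=36] avail[A=24 B=26] open={R4,R5,R6,R7}
Step 11: commit R4 -> on_hand[A=33 B=31] avail[A=24 B=26] open={R5,R6,R7}
Step 12: commit R7 -> on_hand[A=33 B=29] avail[A=24 B=26] open={R5,R6}
Step 13: cancel R5 -> on_hand[A=33 B=29] avail[A=24 B=29] open={R6}
Step 14: reserve R8 A 1 -> on_hand[A=33 B=29] avail[A=23 B=29] open={R6,R8}
Step 15: reserve R9 B 4 -> on_hand[A=33 B=29] avail[A=23 B=25] open={R6,R8,R9}
Step 16: reserve R10 A 8 -> on_hand[A=33 B=29] avail[A=15 B=25] open={R10,R6,R8,R9}
Step 17: cancel R9 -> on_hand[A=33 B=29] avail[A=15 B=29] open={R10,R6,R8}
Step 18: reserve R11 B 4 -> on_hand[A=33 B=29] avail[A=15 B=25] open={R10,R11,R6,R8}
Step 19: cancel R6 -> on_hand[A=33 B=29] avail[A=24 B=25] open={R10,R11,R8}
Step 20: reserve R12 A 1 -> on_hand[A=33 B=29] avail[A=23 B=25] open={R10,R11,R12,R8}
Step 21: reserve R13 B 3 -> on_hand[A=33 B=29] avail[A=23 B=22] open={R10,R11,R12,R13,R8}
Step 22: cancel R10 -> on_hand[A=33 B=29] avail[A=31 B=22] open={R11,R12,R13,R8}
Step 23: commit R8 -> on_hand[A=32 B=29] avail[A=31 B=22] open={R11,R12,R13}
Step 24: cancel R13 -> on_hand[A=32 B=29] avail[A=31 B=25] open={R11,R12}
Final available[B] = 25

Answer: 25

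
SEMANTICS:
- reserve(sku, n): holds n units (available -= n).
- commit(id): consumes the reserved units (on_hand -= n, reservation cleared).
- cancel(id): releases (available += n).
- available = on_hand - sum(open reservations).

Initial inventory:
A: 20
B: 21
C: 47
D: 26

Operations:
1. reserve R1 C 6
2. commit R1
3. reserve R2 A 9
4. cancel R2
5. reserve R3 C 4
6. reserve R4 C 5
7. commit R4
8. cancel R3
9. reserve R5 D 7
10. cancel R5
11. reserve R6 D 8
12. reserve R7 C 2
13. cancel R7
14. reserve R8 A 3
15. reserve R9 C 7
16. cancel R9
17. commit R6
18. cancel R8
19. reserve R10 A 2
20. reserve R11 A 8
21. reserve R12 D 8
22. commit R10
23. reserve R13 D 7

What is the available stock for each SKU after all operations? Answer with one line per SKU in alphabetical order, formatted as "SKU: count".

Answer: A: 10
B: 21
C: 36
D: 3

Derivation:
Step 1: reserve R1 C 6 -> on_hand[A=20 B=21 C=47 D=26] avail[A=20 B=21 C=41 D=26] open={R1}
Step 2: commit R1 -> on_hand[A=20 B=21 C=41 D=26] avail[A=20 B=21 C=41 D=26] open={}
Step 3: reserve R2 A 9 -> on_hand[A=20 B=21 C=41 D=26] avail[A=11 B=21 C=41 D=26] open={R2}
Step 4: cancel R2 -> on_hand[A=20 B=21 C=41 D=26] avail[A=20 B=21 C=41 D=26] open={}
Step 5: reserve R3 C 4 -> on_hand[A=20 B=21 C=41 D=26] avail[A=20 B=21 C=37 D=26] open={R3}
Step 6: reserve R4 C 5 -> on_hand[A=20 B=21 C=41 D=26] avail[A=20 B=21 C=32 D=26] open={R3,R4}
Step 7: commit R4 -> on_hand[A=20 B=21 C=36 D=26] avail[A=20 B=21 C=32 D=26] open={R3}
Step 8: cancel R3 -> on_hand[A=20 B=21 C=36 D=26] avail[A=20 B=21 C=36 D=26] open={}
Step 9: reserve R5 D 7 -> on_hand[A=20 B=21 C=36 D=26] avail[A=20 B=21 C=36 D=19] open={R5}
Step 10: cancel R5 -> on_hand[A=20 B=21 C=36 D=26] avail[A=20 B=21 C=36 D=26] open={}
Step 11: reserve R6 D 8 -> on_hand[A=20 B=21 C=36 D=26] avail[A=20 B=21 C=36 D=18] open={R6}
Step 12: reserve R7 C 2 -> on_hand[A=20 B=21 C=36 D=26] avail[A=20 B=21 C=34 D=18] open={R6,R7}
Step 13: cancel R7 -> on_hand[A=20 B=21 C=36 D=26] avail[A=20 B=21 C=36 D=18] open={R6}
Step 14: reserve R8 A 3 -> on_hand[A=20 B=21 C=36 D=26] avail[A=17 B=21 C=36 D=18] open={R6,R8}
Step 15: reserve R9 C 7 -> on_hand[A=20 B=21 C=36 D=26] avail[A=17 B=21 C=29 D=18] open={R6,R8,R9}
Step 16: cancel R9 -> on_hand[A=20 B=21 C=36 D=26] avail[A=17 B=21 C=36 D=18] open={R6,R8}
Step 17: commit R6 -> on_hand[A=20 B=21 C=36 D=18] avail[A=17 B=21 C=36 D=18] open={R8}
Step 18: cancel R8 -> on_hand[A=20 B=21 C=36 D=18] avail[A=20 B=21 C=36 D=18] open={}
Step 19: reserve R10 A 2 -> on_hand[A=20 B=21 C=36 D=18] avail[A=18 B=21 C=36 D=18] open={R10}
Step 20: reserve R11 A 8 -> on_hand[A=20 B=21 C=36 D=18] avail[A=10 B=21 C=36 D=18] open={R10,R11}
Step 21: reserve R12 D 8 -> on_hand[A=20 B=21 C=36 D=18] avail[A=10 B=21 C=36 D=10] open={R10,R11,R12}
Step 22: commit R10 -> on_hand[A=18 B=21 C=36 D=18] avail[A=10 B=21 C=36 D=10] open={R11,R12}
Step 23: reserve R13 D 7 -> on_hand[A=18 B=21 C=36 D=18] avail[A=10 B=21 C=36 D=3] open={R11,R12,R13}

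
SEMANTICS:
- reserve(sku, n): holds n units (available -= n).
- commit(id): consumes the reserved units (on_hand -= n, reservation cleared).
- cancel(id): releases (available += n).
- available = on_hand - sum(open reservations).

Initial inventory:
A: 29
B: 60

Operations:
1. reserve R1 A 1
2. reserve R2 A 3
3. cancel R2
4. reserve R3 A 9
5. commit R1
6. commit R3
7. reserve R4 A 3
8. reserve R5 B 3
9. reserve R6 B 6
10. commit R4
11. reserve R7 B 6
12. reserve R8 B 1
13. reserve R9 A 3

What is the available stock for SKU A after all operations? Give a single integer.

Answer: 13

Derivation:
Step 1: reserve R1 A 1 -> on_hand[A=29 B=60] avail[A=28 B=60] open={R1}
Step 2: reserve R2 A 3 -> on_hand[A=29 B=60] avail[A=25 B=60] open={R1,R2}
Step 3: cancel R2 -> on_hand[A=29 B=60] avail[A=28 B=60] open={R1}
Step 4: reserve R3 A 9 -> on_hand[A=29 B=60] avail[A=19 B=60] open={R1,R3}
Step 5: commit R1 -> on_hand[A=28 B=60] avail[A=19 B=60] open={R3}
Step 6: commit R3 -> on_hand[A=19 B=60] avail[A=19 B=60] open={}
Step 7: reserve R4 A 3 -> on_hand[A=19 B=60] avail[A=16 B=60] open={R4}
Step 8: reserve R5 B 3 -> on_hand[A=19 B=60] avail[A=16 B=57] open={R4,R5}
Step 9: reserve R6 B 6 -> on_hand[A=19 B=60] avail[A=16 B=51] open={R4,R5,R6}
Step 10: commit R4 -> on_hand[A=16 B=60] avail[A=16 B=51] open={R5,R6}
Step 11: reserve R7 B 6 -> on_hand[A=16 B=60] avail[A=16 B=45] open={R5,R6,R7}
Step 12: reserve R8 B 1 -> on_hand[A=16 B=60] avail[A=16 B=44] open={R5,R6,R7,R8}
Step 13: reserve R9 A 3 -> on_hand[A=16 B=60] avail[A=13 B=44] open={R5,R6,R7,R8,R9}
Final available[A] = 13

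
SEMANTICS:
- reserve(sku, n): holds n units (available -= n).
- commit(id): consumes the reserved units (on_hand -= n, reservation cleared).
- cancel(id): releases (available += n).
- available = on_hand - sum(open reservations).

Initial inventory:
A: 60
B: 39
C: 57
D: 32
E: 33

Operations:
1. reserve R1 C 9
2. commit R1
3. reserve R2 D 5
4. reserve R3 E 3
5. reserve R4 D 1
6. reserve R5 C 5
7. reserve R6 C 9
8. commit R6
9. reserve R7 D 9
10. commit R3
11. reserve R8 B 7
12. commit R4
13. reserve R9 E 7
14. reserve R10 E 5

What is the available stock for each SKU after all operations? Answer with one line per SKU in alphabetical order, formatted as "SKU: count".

Answer: A: 60
B: 32
C: 34
D: 17
E: 18

Derivation:
Step 1: reserve R1 C 9 -> on_hand[A=60 B=39 C=57 D=32 E=33] avail[A=60 B=39 C=48 D=32 E=33] open={R1}
Step 2: commit R1 -> on_hand[A=60 B=39 C=48 D=32 E=33] avail[A=60 B=39 C=48 D=32 E=33] open={}
Step 3: reserve R2 D 5 -> on_hand[A=60 B=39 C=48 D=32 E=33] avail[A=60 B=39 C=48 D=27 E=33] open={R2}
Step 4: reserve R3 E 3 -> on_hand[A=60 B=39 C=48 D=32 E=33] avail[A=60 B=39 C=48 D=27 E=30] open={R2,R3}
Step 5: reserve R4 D 1 -> on_hand[A=60 B=39 C=48 D=32 E=33] avail[A=60 B=39 C=48 D=26 E=30] open={R2,R3,R4}
Step 6: reserve R5 C 5 -> on_hand[A=60 B=39 C=48 D=32 E=33] avail[A=60 B=39 C=43 D=26 E=30] open={R2,R3,R4,R5}
Step 7: reserve R6 C 9 -> on_hand[A=60 B=39 C=48 D=32 E=33] avail[A=60 B=39 C=34 D=26 E=30] open={R2,R3,R4,R5,R6}
Step 8: commit R6 -> on_hand[A=60 B=39 C=39 D=32 E=33] avail[A=60 B=39 C=34 D=26 E=30] open={R2,R3,R4,R5}
Step 9: reserve R7 D 9 -> on_hand[A=60 B=39 C=39 D=32 E=33] avail[A=60 B=39 C=34 D=17 E=30] open={R2,R3,R4,R5,R7}
Step 10: commit R3 -> on_hand[A=60 B=39 C=39 D=32 E=30] avail[A=60 B=39 C=34 D=17 E=30] open={R2,R4,R5,R7}
Step 11: reserve R8 B 7 -> on_hand[A=60 B=39 C=39 D=32 E=30] avail[A=60 B=32 C=34 D=17 E=30] open={R2,R4,R5,R7,R8}
Step 12: commit R4 -> on_hand[A=60 B=39 C=39 D=31 E=30] avail[A=60 B=32 C=34 D=17 E=30] open={R2,R5,R7,R8}
Step 13: reserve R9 E 7 -> on_hand[A=60 B=39 C=39 D=31 E=30] avail[A=60 B=32 C=34 D=17 E=23] open={R2,R5,R7,R8,R9}
Step 14: reserve R10 E 5 -> on_hand[A=60 B=39 C=39 D=31 E=30] avail[A=60 B=32 C=34 D=17 E=18] open={R10,R2,R5,R7,R8,R9}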